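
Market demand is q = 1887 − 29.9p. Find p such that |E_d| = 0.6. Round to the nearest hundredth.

Set −bp/(a − bp) = −0.6 ⇒ bp = 0.6(a − bp) ⇒ bp(1+0.6) = 0.6·a.
p = 0.6·1887/(29.9·1.6) ≈ 23.67.

23.67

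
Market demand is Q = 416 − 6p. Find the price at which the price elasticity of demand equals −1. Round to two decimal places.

For linear demand Q = a − bp, E = −bp/(a − bp). |E| = 1 ⇒ bp = a − bp ⇒ p = a/(2b).
p = 416/(2·6) ≈ 34.67.

34.67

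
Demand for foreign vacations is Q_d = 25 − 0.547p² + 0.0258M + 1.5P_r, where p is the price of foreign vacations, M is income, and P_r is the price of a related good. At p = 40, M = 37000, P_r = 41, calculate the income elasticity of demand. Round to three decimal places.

Evaluating quantity at (p, M, P_r) gives Q_d = 25 − 0.547(40)² + 0.0258(37000) + 1.5(41) = 25 − 875.2 + 954.6 + 61.5 = 165.9.
∂Q_d/∂M = +0.0258, so E_I = 0.0258·(37000/165.9) ≈ 5.754.
E_I > 1: normal good (luxury).

5.754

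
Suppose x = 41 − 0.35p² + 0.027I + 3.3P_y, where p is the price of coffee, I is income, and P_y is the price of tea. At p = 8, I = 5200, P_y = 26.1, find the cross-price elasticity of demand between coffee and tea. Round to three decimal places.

0.351

Substituting, x = 41 − 0.35(8)² + 0.027(5200) + 3.3(26.1) = 41 − 22.4 + 140.4 + 86.13 = 245.13.
∂x/∂P_y = +3.3, so E_xy = 3.3·(26.1/245.13) ≈ 0.351.
E_xy > 0: the goods are substitutes.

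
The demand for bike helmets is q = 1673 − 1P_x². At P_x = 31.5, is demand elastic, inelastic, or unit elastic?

At P_x = 31.5, q = 680.75.
dq/dP_x = −2·1·P_x = −63.
Point elasticity E = (dq/dP_x)·(P_x/q) = -63 × 31.5/680.75 ≈ -2.915.
|E| ≈ 2.915 > 1, so demand is elastic.

elastic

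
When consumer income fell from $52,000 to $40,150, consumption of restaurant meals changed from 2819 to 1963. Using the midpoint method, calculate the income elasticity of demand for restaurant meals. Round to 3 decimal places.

%ΔQ = (1963 − 2819)/[(2819+1963)/2] = -856/2391 ≈ -0.3580.
%ΔI = (40,150 − 52,000)/[(52,000+40,150)/2] = -11850/46075 ≈ -0.2572.
E_I = %ΔQ/%ΔI ≈ 1.392.
E_I > 1: normal good (luxury).

1.392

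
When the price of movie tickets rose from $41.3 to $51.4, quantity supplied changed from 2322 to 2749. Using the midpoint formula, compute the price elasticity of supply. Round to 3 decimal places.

0.773

%Δq = (2749 − 2322)/[(2322 + 2749)/2] = 427/2535.5 ≈ 0.1684.
%Δp = (51.4 − 41.3)/[(41.3 + 51.4)/2] = 10.1/46.35 ≈ 0.2179.
Arc elasticity E = %Δq/%Δp ≈ 0.1684/0.2179 ≈ 0.773.
|E| < 1: supply is inelastic over this range.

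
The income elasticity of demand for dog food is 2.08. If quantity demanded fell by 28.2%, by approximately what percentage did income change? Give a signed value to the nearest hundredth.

%ΔQ ≈ E × %ΔI ⇒ %ΔI = %ΔQ / E = (-28.2%)/(2.08) ≈ -13.56%.

-13.56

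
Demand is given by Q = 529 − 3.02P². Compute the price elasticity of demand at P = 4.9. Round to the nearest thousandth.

At P = 4.9, Q = 456.4898.
dQ/dP = −2·3.02·P = −29.596.
Point elasticity E = (dQ/dP)·(P/Q) = -29.596 × 4.9/456.4898 ≈ -0.318.
|E| < 1, so demand is inelastic at this price.

-0.318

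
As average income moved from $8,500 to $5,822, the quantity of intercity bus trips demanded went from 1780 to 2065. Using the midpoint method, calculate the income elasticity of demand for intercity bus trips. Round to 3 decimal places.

-0.396

%ΔQ = (2065 − 1780)/[(1780+2065)/2] = 285/1922.5 ≈ 0.1482.
%ΔI = (5,822 − 8,500)/[(8,500+5,822)/2] = -2678/7161 ≈ -0.3740.
E_I = %ΔQ/%ΔI ≈ -0.396.
E_I < 0: inferior good.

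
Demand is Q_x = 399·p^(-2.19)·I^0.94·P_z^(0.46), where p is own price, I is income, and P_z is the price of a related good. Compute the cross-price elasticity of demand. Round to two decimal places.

For a Cobb–Douglas (constant-elasticity) form Q_x = A·P_z^α·…, the elasticity with respect to P_z equals the exponent α at every point.
Here the exponent on P_z is 0.46, so the cross-price elasticity of demand is 0.46.

0.46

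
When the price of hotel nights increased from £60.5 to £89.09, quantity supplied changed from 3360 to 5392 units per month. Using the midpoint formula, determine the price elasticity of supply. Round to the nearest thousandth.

%ΔQ = (5392 − 3360)/[(3360 + 5392)/2] = 2032/4376 ≈ 0.4644.
%ΔP = (89.09 − 60.5)/[(60.5 + 89.09)/2] = 28.59/74.795 ≈ 0.3822.
Arc elasticity E = %ΔQ/%ΔP ≈ 0.4644/0.3822 ≈ 1.215.
|E| > 1: supply is elastic over this range.

1.215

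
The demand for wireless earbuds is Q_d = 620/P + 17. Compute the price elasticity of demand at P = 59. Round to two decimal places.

-0.38

At P = 59, Q_d = 27.5085.
dQ_d/dP = −620/P² = −0.1781.
Point elasticity E = (dQ_d/dP)·(P/Q_d) = -0.1781 × 59/27.5085 ≈ -0.38.
|E| < 1, so demand is inelastic at this price.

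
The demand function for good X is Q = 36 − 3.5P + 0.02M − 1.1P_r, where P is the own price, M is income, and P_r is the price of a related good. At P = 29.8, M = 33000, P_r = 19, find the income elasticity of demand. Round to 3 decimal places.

1.156

Evaluating quantity at (P, M, P_r) gives Q = 36 − 3.5(29.8) + 0.02(33000) − 1.1(19) = 36 − 104.3 + 660 − 20.9 = 570.8.
∂Q/∂M = +0.02, so E_I = 0.02·(33000/570.8) ≈ 1.156.
E_I > 1: normal good (luxury).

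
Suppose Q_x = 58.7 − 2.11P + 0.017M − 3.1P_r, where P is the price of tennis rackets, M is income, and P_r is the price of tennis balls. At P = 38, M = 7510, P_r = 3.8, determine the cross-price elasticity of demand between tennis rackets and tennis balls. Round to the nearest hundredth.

-0.12

First evaluate Q_x: 58.7 − 2.11(38) + 0.017(7510) − 3.1(3.8) = 58.7 − 80.18 + 127.67 − 11.78 = 94.41.
∂Q_x/∂P_r = −3.1, so E_xy = -3.1·(3.8/94.41) ≈ -0.12.
E_xy < 0: the goods are complements.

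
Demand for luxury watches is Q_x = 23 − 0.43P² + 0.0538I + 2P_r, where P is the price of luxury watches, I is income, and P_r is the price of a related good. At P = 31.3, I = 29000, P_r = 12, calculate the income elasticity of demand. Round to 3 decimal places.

Evaluating quantity at (P, I, P_r) gives Q_x = 23 − 0.43(31.3)² + 0.0538(29000) + 2(12) = 23 − 421.2667 + 1560.2 + 24 = 1185.9333.
∂Q_x/∂I = +0.0538, so E_I = 0.0538·(29000/1185.9333) ≈ 1.316.
E_I > 1: normal good (luxury).

1.316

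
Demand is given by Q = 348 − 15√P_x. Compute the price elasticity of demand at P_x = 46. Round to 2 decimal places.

At P_x = 46, Q = 246.2651.
dQ/dP_x = −15/(2√P_x) = −15/(2·6.7823).
Point elasticity E = (dQ/dP_x)·(P_x/Q) = -1.1058 × 46/246.2651 ≈ -0.21.
|E| < 1, so demand is inelastic at this price.

-0.21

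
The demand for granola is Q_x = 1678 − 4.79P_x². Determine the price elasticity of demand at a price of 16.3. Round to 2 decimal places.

At P_x = 16.3, Q_x = 405.3449.
dQ_x/dP_x = −2·4.79·P_x = −156.154.
Point elasticity E = (dQ_x/dP_x)·(P_x/Q_x) = -156.154 × 16.3/405.3449 ≈ -6.28.
|E| > 1, so demand is elastic at this price.

-6.28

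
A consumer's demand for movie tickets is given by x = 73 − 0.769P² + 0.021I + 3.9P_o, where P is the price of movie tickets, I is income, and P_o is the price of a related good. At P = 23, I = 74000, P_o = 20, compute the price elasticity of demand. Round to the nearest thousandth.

-0.627

At the given point, x = 73 − 0.769(23)² + 0.021(74000) + 3.9(20) = 73 − 406.801 + 1554 + 78 = 1298.199.
∂x/∂P = −2·0.769·P = -35.374, so E_p = -35.374·(23/1298.199) ≈ -0.627.
|E_p| < 1: demand is inelastic.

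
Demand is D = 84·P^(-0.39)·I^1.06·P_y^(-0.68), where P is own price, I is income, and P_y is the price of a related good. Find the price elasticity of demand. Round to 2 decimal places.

-0.39

For a Cobb–Douglas (constant-elasticity) form D = A·P^α·…, the elasticity with respect to P equals the exponent α at every point.
Here the exponent on P is -0.39, so the price elasticity of demand is -0.39.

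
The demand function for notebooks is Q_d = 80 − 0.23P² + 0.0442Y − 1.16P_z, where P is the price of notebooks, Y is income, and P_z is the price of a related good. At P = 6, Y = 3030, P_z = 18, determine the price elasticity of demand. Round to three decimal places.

Q_d = 80 − 0.23(6)² + 0.0442(3030) − 1.16(18) = 80 − 8.28 + 133.926 − 20.88 = 184.766.
∂Q_d/∂P = −2·0.23·P = -2.76, so E_p = -2.76·(6/184.766) ≈ -0.090.
|E_p| < 1: demand is inelastic.

-0.090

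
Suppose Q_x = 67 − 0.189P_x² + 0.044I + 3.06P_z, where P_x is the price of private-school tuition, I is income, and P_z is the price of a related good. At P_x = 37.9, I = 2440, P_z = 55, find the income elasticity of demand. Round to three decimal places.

Evaluating quantity at (P_x, I, P_z) gives Q_x = 67 − 0.189(37.9)² + 0.044(2440) + 3.06(55) = 67 − 271.4815 + 107.36 + 168.3 = 71.1785.
∂Q_x/∂I = +0.044, so E_I = 0.044·(2440/71.1785) ≈ 1.508.
E_I > 1: normal good (luxury).

1.508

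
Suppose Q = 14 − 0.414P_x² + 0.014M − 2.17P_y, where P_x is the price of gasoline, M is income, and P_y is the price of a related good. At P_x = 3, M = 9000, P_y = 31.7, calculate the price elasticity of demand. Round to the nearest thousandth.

Evaluating quantity at (P_x, M, P_y) gives Q = 14 − 0.414(3)² + 0.014(9000) − 2.17(31.7) = 14 − 3.726 + 126 − 68.789 = 67.485.
∂Q/∂P_x = −2·0.414·P_x = -2.484, so E_p = -2.484·(3/67.485) ≈ -0.110.
|E_p| < 1: demand is inelastic.

-0.110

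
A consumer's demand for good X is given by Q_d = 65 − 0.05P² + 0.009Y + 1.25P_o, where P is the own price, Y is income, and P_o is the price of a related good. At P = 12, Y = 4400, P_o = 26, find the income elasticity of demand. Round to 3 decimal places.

Evaluating quantity at (P, Y, P_o) gives Q_d = 65 − 0.05(12)² + 0.009(4400) + 1.25(26) = 65 − 7.2 + 39.6 + 32.5 = 129.9.
∂Q_d/∂Y = +0.009, so E_I = 0.009·(4400/129.9) ≈ 0.305.
E_I ∈ (0,1): normal good (necessity).

0.305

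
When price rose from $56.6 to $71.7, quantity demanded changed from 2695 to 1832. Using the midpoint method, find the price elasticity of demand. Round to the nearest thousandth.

%ΔQ = (1832 − 2695)/[(2695 + 1832)/2] = -863/2263.5 ≈ -0.3813.
%Δp = (71.7 − 56.6)/[(56.6 + 71.7)/2] = 15.1/64.15 ≈ 0.2354.
Arc elasticity E = %ΔQ/%Δp ≈ -0.3813/0.2354 ≈ -1.620.
|E| > 1: demand is elastic over this range.

-1.620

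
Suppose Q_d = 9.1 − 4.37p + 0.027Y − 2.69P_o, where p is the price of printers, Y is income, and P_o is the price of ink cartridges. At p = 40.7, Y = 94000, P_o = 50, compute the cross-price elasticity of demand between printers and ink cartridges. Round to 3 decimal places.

-0.060

At the given point, Q_d = 9.1 − 4.37(40.7) + 0.027(94000) − 2.69(50) = 9.1 − 177.859 + 2538 − 134.5 = 2234.741.
∂Q_d/∂P_o = −2.69, so E_xy = -2.69·(50/2234.741) ≈ -0.060.
E_xy < 0: the goods are complements.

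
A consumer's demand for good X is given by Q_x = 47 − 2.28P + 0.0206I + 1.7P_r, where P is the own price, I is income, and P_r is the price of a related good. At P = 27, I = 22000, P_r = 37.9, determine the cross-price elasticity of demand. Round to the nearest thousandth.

Evaluating quantity at (P, I, P_r) gives Q_x = 47 − 2.28(27) + 0.0206(22000) + 1.7(37.9) = 47 − 61.56 + 453.2 + 64.43 = 503.07.
∂Q_x/∂P_r = +1.7, so E_xy = 1.7·(37.9/503.07) ≈ 0.128.
E_xy > 0: the goods are substitutes.

0.128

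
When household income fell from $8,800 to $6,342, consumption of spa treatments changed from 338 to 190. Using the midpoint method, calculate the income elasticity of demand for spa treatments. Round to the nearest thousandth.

%ΔQ = (190 − 338)/[(338+190)/2] = -148/264 ≈ -0.5606.
%ΔY = (6,342 − 8,800)/[(8,800+6,342)/2] = -2458/7571 ≈ -0.3247.
E_I = %ΔQ/%ΔY ≈ 1.727.
E_I > 1: normal good (luxury).

1.727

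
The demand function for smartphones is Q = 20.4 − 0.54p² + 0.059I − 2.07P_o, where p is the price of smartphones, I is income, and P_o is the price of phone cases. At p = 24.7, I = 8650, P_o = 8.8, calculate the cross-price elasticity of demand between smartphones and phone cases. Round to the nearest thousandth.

-0.099

At the given point, Q = 20.4 − 0.54(24.7)² + 0.059(8650) − 2.07(8.8) = 20.4 − 329.4486 + 510.35 − 18.216 = 183.0854.
∂Q/∂P_o = −2.07, so E_xy = -2.07·(8.8/183.0854) ≈ -0.099.
E_xy < 0: the goods are complements.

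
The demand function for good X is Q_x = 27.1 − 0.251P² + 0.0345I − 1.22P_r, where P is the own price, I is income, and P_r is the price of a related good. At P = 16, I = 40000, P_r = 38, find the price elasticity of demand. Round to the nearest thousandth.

First evaluate Q_x: 27.1 − 0.251(16)² + 0.0345(40000) − 1.22(38) = 27.1 − 64.256 + 1380 − 46.36 = 1296.484.
∂Q_x/∂P = −2·0.251·P = -8.032, so E_p = -8.032·(16/1296.484) ≈ -0.099.
|E_p| < 1: demand is inelastic.

-0.099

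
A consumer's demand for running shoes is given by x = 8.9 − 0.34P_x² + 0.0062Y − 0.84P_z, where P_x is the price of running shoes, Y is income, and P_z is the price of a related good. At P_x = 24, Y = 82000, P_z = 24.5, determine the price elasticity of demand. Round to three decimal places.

Evaluating quantity at (P_x, Y, P_z) gives x = 8.9 − 0.34(24)² + 0.0062(82000) − 0.84(24.5) = 8.9 − 195.84 + 508.4 − 20.58 = 300.88.
∂x/∂P_x = −2·0.34·P_x = -16.32, so E_p = -16.32·(24/300.88) ≈ -1.302.
|E_p| > 1: demand is elastic.

-1.302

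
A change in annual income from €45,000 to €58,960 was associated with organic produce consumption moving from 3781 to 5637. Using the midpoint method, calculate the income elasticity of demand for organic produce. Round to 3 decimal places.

%ΔQ = (5637 − 3781)/[(3781+5637)/2] = 1856/4709 ≈ 0.3941.
%ΔM = (58,960 − 45,000)/[(45,000+58,960)/2] = 13960/51980 ≈ 0.2686.
E_I = %ΔQ/%ΔM ≈ 1.468.
E_I > 1: normal good (luxury).

1.468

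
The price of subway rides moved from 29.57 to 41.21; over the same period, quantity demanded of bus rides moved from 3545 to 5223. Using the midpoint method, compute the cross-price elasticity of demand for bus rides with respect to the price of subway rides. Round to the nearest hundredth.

%ΔQ_x = (5223 − 3545)/[(3545+5223)/2] = 1678/4384 ≈ 0.3828.
%ΔP_y = (41.21 − 29.57)/[(29.57+41.21)/2] ≈ 0.3289.
E_xy = 0.3828/0.3289 ≈ 1.16.
E_xy > 0, so bus rides and subway rides are substitutes.

1.16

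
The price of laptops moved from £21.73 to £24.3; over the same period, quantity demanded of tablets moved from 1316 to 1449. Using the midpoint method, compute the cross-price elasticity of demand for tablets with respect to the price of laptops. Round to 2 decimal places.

%ΔQ_x = (1449 − 1316)/[(1316+1449)/2] = 133/1382.5 ≈ 0.0962.
%ΔP_y = (24.3 − 21.73)/[(21.73+24.3)/2] ≈ 0.1117.
E_xy = 0.0962/0.1117 ≈ 0.86.
E_xy > 0, so tablets and laptops are substitutes.

0.86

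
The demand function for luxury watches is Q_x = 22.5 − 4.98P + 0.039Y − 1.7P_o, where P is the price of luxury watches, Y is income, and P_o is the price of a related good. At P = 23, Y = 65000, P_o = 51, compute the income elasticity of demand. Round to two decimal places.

1.08

First evaluate Q_x: 22.5 − 4.98(23) + 0.039(65000) − 1.7(51) = 22.5 − 114.54 + 2535 − 86.7 = 2356.26.
∂Q_x/∂Y = +0.039, so E_I = 0.039·(65000/2356.26) ≈ 1.08.
E_I > 1: normal good (luxury).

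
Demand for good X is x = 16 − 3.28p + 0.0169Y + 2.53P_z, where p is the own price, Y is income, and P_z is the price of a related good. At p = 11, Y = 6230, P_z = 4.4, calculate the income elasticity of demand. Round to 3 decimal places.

1.093

At the given point, x = 16 − 3.28(11) + 0.0169(6230) + 2.53(4.4) = 16 − 36.08 + 105.287 + 11.132 = 96.339.
∂x/∂Y = +0.0169, so E_I = 0.0169·(6230/96.339) ≈ 1.093.
E_I > 1: normal good (luxury).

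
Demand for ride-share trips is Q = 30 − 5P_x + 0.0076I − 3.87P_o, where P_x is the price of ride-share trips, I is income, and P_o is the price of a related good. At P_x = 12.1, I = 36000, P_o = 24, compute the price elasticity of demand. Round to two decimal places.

-0.40

At the given point, Q = 30 − 5(12.1) + 0.0076(36000) − 3.87(24) = 30 − 60.5 + 273.6 − 92.88 = 150.22.
∂Q/∂P_x = −5, so E_p = (−5)·(12.1/150.22) ≈ -0.40.
|E_p| < 1: demand is inelastic.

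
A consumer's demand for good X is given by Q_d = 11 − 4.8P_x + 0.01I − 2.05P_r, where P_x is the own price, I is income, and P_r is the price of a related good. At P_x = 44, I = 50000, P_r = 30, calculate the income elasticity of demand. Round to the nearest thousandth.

2.098

Substituting, Q_d = 11 − 4.8(44) + 0.01(50000) − 2.05(30) = 11 − 211.2 + 500 − 61.5 = 238.3.
∂Q_d/∂I = +0.01, so E_I = 0.01·(50000/238.3) ≈ 2.098.
E_I > 1: normal good (luxury).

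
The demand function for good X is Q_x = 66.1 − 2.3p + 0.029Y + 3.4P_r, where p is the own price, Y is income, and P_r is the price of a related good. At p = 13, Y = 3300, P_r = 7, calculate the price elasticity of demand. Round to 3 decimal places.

At the given point, Q_x = 66.1 − 2.3(13) + 0.029(3300) + 3.4(7) = 66.1 − 29.9 + 95.7 + 23.8 = 155.7.
∂Q_x/∂p = −2.3, so E_p = (−2.3)·(13/155.7) ≈ -0.192.
|E_p| < 1: demand is inelastic.

-0.192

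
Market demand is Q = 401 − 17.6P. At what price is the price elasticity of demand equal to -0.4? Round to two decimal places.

Set −bP/(a − bP) = −0.4 ⇒ bP = 0.4(a − bP) ⇒ bP(1+0.4) = 0.4·a.
P = 0.4·401/(17.6·1.4) ≈ 6.51.

6.51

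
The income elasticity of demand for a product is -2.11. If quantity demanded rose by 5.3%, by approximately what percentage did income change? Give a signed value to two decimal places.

-2.51

%ΔQ ≈ E × %ΔI ⇒ %ΔI = %ΔQ / E = (5.3%)/(-2.11) ≈ -2.51%.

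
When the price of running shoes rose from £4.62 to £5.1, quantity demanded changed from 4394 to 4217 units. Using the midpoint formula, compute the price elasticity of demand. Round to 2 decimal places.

-0.42

%Δq = (4217 − 4394)/[(4394 + 4217)/2] = -177/4305.5 ≈ -0.0411.
%ΔP = (5.1 − 4.62)/[(4.62 + 5.1)/2] = 0.48/4.86 ≈ 0.0988.
Arc elasticity E = %Δq/%ΔP ≈ -0.0411/0.0988 ≈ -0.42.
|E| < 1: demand is inelastic over this range.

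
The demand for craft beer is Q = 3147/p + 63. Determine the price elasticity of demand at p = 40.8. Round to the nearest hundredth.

-0.55

At p = 40.8, Q = 140.1324.
dQ/dp = −3147/p² = −1.8905.
Point elasticity E = (dQ/dp)·(p/Q) = -1.8905 × 40.8/140.1324 ≈ -0.55.
|E| < 1, so demand is inelastic at this price.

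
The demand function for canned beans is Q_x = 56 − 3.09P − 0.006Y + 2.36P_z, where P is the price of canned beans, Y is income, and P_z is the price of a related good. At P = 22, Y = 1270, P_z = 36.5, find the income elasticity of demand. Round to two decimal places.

Q_x = 56 − 3.09(22) − 0.006(1270) + 2.36(36.5) = 56 − 67.98 − 7.62 + 86.14 = 66.54.
∂Q_x/∂Y = −0.006, so E_I = -0.006·(1270/66.54) ≈ -0.11.
E_I < 0: inferior good.

-0.11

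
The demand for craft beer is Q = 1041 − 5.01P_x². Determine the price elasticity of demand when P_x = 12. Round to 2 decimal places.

-4.52

At P_x = 12, Q = 319.56.
dQ/dP_x = −2·5.01·P_x = −120.24.
Point elasticity E = (dQ/dP_x)·(P_x/Q) = -120.24 × 12/319.56 ≈ -4.52.
|E| > 1, so demand is elastic at this price.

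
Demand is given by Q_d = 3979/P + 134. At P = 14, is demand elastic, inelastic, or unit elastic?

At P = 14, Q_d = 418.2143.
dQ_d/dP = −3979/P² = −20.301.
Point elasticity E = (dQ_d/dP)·(P/Q_d) = -20.301 × 14/418.2143 ≈ -0.680.
|E| ≈ 0.680 < 1, so demand is inelastic.

inelastic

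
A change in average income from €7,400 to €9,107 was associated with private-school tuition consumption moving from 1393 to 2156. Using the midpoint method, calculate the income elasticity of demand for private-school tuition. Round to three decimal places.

%ΔQ = (2156 − 1393)/[(1393+2156)/2] = 763/1774.5 ≈ 0.4300.
%ΔY = (9,107 − 7,400)/[(7,400+9,107)/2] = 1707/8253.5 ≈ 0.2068.
E_I = %ΔQ/%ΔY ≈ 2.079.
E_I > 1: normal good (luxury).

2.079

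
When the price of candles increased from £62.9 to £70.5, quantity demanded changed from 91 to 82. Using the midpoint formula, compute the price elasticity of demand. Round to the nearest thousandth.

-0.913

%ΔQ = (82 − 91)/[(91 + 82)/2] = -9/86.5 ≈ -0.1040.
%ΔP = (70.5 − 62.9)/[(62.9 + 70.5)/2] = 7.6/66.7 ≈ 0.1139.
Arc elasticity E = %ΔQ/%ΔP ≈ -0.1040/0.1139 ≈ -0.913.
|E| < 1: demand is inelastic over this range.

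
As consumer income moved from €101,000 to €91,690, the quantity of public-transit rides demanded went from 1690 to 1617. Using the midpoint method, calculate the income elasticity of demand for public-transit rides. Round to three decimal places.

%ΔQ = (1617 − 1690)/[(1690+1617)/2] = -73/1653.5 ≈ -0.0441.
%ΔM = (91,690 − 101,000)/[(101,000+91,690)/2] = -9310/96345 ≈ -0.0966.
E_I = %ΔQ/%ΔM ≈ 0.457.
E_I ∈ (0,1): normal good (necessity).

0.457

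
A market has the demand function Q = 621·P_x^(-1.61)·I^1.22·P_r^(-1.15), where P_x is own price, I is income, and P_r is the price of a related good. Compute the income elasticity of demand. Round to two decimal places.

1.22

For a Cobb–Douglas (constant-elasticity) form Q = A·I^α·…, the elasticity with respect to I equals the exponent α at every point.
Here the exponent on I is 1.22, so the income elasticity of demand is 1.22.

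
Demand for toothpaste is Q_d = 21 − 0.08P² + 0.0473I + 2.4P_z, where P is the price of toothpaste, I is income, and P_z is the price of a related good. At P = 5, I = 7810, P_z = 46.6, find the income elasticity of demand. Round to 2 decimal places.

0.74

First evaluate Q_d: 21 − 0.08(5)² + 0.0473(7810) + 2.4(46.6) = 21 − 2 + 369.413 + 111.84 = 500.253.
∂Q_d/∂I = +0.0473, so E_I = 0.0473·(7810/500.253) ≈ 0.74.
E_I ∈ (0,1): normal good (necessity).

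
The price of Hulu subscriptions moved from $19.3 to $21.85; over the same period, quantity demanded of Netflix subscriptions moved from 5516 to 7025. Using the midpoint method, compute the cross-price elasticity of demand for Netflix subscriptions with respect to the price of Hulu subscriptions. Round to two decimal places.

%ΔQ_x = (7025 − 5516)/[(5516+7025)/2] = 1509/6270.5 ≈ 0.2407.
%ΔP_y = (21.85 − 19.3)/[(19.3+21.85)/2] ≈ 0.1239.
E_xy = 0.2407/0.1239 ≈ 1.94.
E_xy > 0, so Netflix subscriptions and Hulu subscriptions are substitutes.

1.94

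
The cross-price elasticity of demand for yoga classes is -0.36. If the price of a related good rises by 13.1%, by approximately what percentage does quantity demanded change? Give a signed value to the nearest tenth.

%ΔQ ≈ E × %ΔP_y = (-0.36) × (13.1%) ≈ -4.7%.

-4.7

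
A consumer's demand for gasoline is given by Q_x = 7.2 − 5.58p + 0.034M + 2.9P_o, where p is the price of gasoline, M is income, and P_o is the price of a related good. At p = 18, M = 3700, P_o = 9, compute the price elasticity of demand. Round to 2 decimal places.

-1.71

At the given point, Q_x = 7.2 − 5.58(18) + 0.034(3700) + 2.9(9) = 7.2 − 100.44 + 125.8 + 26.1 = 58.66.
∂Q_x/∂p = −5.58, so E_p = (−5.58)·(18/58.66) ≈ -1.71.
|E_p| > 1: demand is elastic.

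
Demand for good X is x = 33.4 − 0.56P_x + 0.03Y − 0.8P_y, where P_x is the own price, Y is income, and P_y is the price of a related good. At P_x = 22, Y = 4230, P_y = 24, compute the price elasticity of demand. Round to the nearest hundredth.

-0.10

First evaluate x: 33.4 − 0.56(22) + 0.03(4230) − 0.8(24) = 33.4 − 12.32 + 126.9 − 19.2 = 128.78.
∂x/∂P_x = −0.56, so E_p = (−0.56)·(22/128.78) ≈ -0.10.
|E_p| < 1: demand is inelastic.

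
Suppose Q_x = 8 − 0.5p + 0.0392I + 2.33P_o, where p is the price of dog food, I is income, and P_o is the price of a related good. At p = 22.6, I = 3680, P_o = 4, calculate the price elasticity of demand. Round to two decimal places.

-0.08

At the given point, Q_x = 8 − 0.5(22.6) + 0.0392(3680) + 2.33(4) = 8 − 11.3 + 144.256 + 9.32 = 150.276.
∂Q_x/∂p = −0.5, so E_p = (−0.5)·(22.6/150.276) ≈ -0.08.
|E_p| < 1: demand is inelastic.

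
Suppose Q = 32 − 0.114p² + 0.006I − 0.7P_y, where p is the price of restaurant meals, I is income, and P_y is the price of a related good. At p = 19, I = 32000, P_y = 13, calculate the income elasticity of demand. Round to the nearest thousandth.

Substituting, Q = 32 − 0.114(19)² + 0.006(32000) − 0.7(13) = 32 − 41.154 + 192 − 9.1 = 173.746.
∂Q/∂I = +0.006, so E_I = 0.006·(32000/173.746) ≈ 1.105.
E_I > 1: normal good (luxury).

1.105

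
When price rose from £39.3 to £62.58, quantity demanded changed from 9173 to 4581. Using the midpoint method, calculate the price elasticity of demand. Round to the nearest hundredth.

-1.46

%ΔQ = (4581 − 9173)/[(9173 + 4581)/2] = -4592/6877 ≈ -0.6677.
%Δp = (62.58 − 39.3)/[(39.3 + 62.58)/2] = 23.28/50.94 ≈ 0.4570.
Arc elasticity E = %ΔQ/%Δp ≈ -0.6677/0.4570 ≈ -1.46.
|E| > 1: demand is elastic over this range.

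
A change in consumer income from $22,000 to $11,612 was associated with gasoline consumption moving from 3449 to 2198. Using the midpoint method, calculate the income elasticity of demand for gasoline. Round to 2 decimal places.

0.72

%ΔQ = (2198 − 3449)/[(3449+2198)/2] = -1251/2823.5 ≈ -0.4431.
%ΔI = (11,612 − 22,000)/[(22,000+11,612)/2] = -10388/16806 ≈ -0.6181.
E_I = %ΔQ/%ΔI ≈ 0.72.
E_I ∈ (0,1): normal good (necessity).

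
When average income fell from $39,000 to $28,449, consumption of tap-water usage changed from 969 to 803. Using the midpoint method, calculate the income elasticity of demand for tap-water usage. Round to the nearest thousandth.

0.599

%ΔQ = (803 − 969)/[(969+803)/2] = -166/886 ≈ -0.1874.
%ΔI = (28,449 − 39,000)/[(39,000+28,449)/2] = -10551/33724.5 ≈ -0.3129.
E_I = %ΔQ/%ΔI ≈ 0.599.
E_I ∈ (0,1): normal good (necessity).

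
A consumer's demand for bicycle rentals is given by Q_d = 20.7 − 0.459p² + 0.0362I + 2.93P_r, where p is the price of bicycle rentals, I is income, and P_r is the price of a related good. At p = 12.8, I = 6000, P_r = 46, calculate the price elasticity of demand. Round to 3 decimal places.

At the given point, Q_d = 20.7 − 0.459(12.8)² + 0.0362(6000) + 2.93(46) = 20.7 − 75.2026 + 217.2 + 134.78 = 297.4774.
∂Q_d/∂p = −2·0.459·p = -11.7504, so E_p = -11.7504·(12.8/297.4774) ≈ -0.506.
|E_p| < 1: demand is inelastic.

-0.506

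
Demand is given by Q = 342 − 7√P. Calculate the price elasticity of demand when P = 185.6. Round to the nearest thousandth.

At P = 185.6, Q = 246.6354.
dQ/dP = −7/(2√P) = −7/(2·13.6235).
Point elasticity E = (dQ/dP)·(P/Q) = -0.2569 × 185.6/246.6354 ≈ -0.193.
|E| < 1, so demand is inelastic at this price.

-0.193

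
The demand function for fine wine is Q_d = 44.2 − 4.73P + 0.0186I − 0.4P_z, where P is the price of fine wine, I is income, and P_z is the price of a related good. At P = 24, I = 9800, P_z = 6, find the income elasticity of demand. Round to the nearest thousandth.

Q_d = 44.2 − 4.73(24) + 0.0186(9800) − 0.4(6) = 44.2 − 113.52 + 182.28 − 2.4 = 110.56.
∂Q_d/∂I = +0.0186, so E_I = 0.0186·(9800/110.56) ≈ 1.649.
E_I > 1: normal good (luxury).

1.649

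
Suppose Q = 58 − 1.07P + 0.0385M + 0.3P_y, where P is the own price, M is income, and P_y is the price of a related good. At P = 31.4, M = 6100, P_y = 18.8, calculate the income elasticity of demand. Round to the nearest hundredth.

Substituting, Q = 58 − 1.07(31.4) + 0.0385(6100) + 0.3(18.8) = 58 − 33.598 + 234.85 + 5.64 = 264.892.
∂Q/∂M = +0.0385, so E_I = 0.0385·(6100/264.892) ≈ 0.89.
E_I ∈ (0,1): normal good (necessity).

0.89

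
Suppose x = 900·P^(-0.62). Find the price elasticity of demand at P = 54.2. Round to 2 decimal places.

For a Cobb–Douglas (constant-elasticity) form x = A·P^α·…, the elasticity with respect to P equals the exponent α at every point.
Here the exponent on P is -0.62, so the price elasticity of demand is -0.62.

-0.62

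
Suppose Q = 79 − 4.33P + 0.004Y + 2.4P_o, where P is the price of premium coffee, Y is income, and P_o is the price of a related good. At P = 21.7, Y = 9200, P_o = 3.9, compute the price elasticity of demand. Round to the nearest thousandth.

At the given point, Q = 79 − 4.33(21.7) + 0.004(9200) + 2.4(3.9) = 79 − 93.961 + 36.8 + 9.36 = 31.199.
∂Q/∂P = −4.33, so E_p = (−4.33)·(21.7/31.199) ≈ -3.012.
|E_p| > 1: demand is elastic.

-3.012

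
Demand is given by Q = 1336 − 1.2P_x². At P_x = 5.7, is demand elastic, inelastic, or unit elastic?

inelastic

At P_x = 5.7, Q = 1297.012.
dQ/dP_x = −2·1.2·P_x = −13.68.
Point elasticity E = (dQ/dP_x)·(P_x/Q) = -13.68 × 5.7/1297.012 ≈ -0.060.
|E| ≈ 0.060 < 1, so demand is inelastic.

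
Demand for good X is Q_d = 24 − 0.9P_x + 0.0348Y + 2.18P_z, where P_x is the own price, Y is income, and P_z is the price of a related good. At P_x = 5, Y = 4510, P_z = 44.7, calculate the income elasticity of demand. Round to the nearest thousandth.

0.573

Q_d = 24 − 0.9(5) + 0.0348(4510) + 2.18(44.7) = 24 − 4.5 + 156.948 + 97.446 = 273.894.
∂Q_d/∂Y = +0.0348, so E_I = 0.0348·(4510/273.894) ≈ 0.573.
E_I ∈ (0,1): normal good (necessity).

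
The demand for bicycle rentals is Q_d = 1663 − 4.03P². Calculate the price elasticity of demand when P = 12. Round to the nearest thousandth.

At P = 12, Q_d = 1082.68.
dQ_d/dP = −2·4.03·P = −96.72.
Point elasticity E = (dQ_d/dP)·(P/Q_d) = -96.72 × 12/1082.68 ≈ -1.072.
|E| > 1, so demand is elastic at this price.

-1.072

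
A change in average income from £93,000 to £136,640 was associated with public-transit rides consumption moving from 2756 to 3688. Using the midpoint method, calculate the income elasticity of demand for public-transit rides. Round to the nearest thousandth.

0.761

%ΔQ = (3688 − 2756)/[(2756+3688)/2] = 932/3222 ≈ 0.2893.
%ΔI = (136,640 − 93,000)/[(93,000+136,640)/2] = 43640/114820 ≈ 0.3801.
E_I = %ΔQ/%ΔI ≈ 0.761.
E_I ∈ (0,1): normal good (necessity).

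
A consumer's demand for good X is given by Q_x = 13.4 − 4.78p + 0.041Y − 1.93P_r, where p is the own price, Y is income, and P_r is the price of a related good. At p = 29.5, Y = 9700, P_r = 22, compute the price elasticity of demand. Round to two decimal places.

Substituting, Q_x = 13.4 − 4.78(29.5) + 0.041(9700) − 1.93(22) = 13.4 − 141.01 + 397.7 − 42.46 = 227.63.
∂Q_x/∂p = −4.78, so E_p = (−4.78)·(29.5/227.63) ≈ -0.62.
|E_p| < 1: demand is inelastic.

-0.62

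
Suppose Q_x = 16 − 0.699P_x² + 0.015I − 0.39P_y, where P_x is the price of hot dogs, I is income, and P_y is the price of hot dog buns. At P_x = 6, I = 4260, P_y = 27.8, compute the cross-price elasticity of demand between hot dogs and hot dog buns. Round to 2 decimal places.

Substituting, Q_x = 16 − 0.699(6)² + 0.015(4260) − 0.39(27.8) = 16 − 25.164 + 63.9 − 10.842 = 43.894.
∂Q_x/∂P_y = −0.39, so E_xy = -0.39·(27.8/43.894) ≈ -0.25.
E_xy < 0: the goods are complements.

-0.25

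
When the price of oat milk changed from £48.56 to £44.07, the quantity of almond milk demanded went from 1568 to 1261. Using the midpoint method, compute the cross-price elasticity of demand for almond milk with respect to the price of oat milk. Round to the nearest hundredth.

2.24

%ΔQ_x = (1261 − 1568)/[(1568+1261)/2] = -307/1414.5 ≈ -0.2170.
%ΔP_y = (44.07 − 48.56)/[(48.56+44.07)/2] ≈ -0.0969.
E_xy = -0.2170/-0.0969 ≈ 2.24.
E_xy > 0, so almond milk and oat milk are substitutes.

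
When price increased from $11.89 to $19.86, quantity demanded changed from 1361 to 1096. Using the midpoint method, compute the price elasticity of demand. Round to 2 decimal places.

%ΔQ = (1096 − 1361)/[(1361 + 1096)/2] = -265/1228.5 ≈ -0.2157.
%ΔP = (19.86 − 11.89)/[(11.89 + 19.86)/2] = 7.97/15.875 ≈ 0.5020.
Arc elasticity E = %ΔQ/%ΔP ≈ -0.2157/0.5020 ≈ -0.43.
|E| < 1: demand is inelastic over this range.

-0.43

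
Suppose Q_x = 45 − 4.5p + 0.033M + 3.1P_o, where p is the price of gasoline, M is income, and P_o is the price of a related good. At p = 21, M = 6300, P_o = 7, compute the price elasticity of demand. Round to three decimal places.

First evaluate Q_x: 45 − 4.5(21) + 0.033(6300) + 3.1(7) = 45 − 94.5 + 207.9 + 21.7 = 180.1.
∂Q_x/∂p = −4.5, so E_p = (−4.5)·(21/180.1) ≈ -0.525.
|E_p| < 1: demand is inelastic.

-0.525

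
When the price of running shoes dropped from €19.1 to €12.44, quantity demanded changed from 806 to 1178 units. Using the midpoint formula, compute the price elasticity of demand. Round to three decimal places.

%ΔQ = (1178 − 806)/[(806 + 1178)/2] = 372/992 ≈ 0.3750.
%Δp = (12.44 − 19.1)/[(19.1 + 12.44)/2] = -6.66/15.77 ≈ -0.4223.
Arc elasticity E = %ΔQ/%Δp ≈ 0.3750/-0.4223 ≈ -0.888.
|E| < 1: demand is inelastic over this range.

-0.888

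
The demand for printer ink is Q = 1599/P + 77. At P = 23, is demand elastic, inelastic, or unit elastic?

At P = 23, Q = 146.5217.
dQ/dP = −1599/P² = −3.0227.
Point elasticity E = (dQ/dP)·(P/Q) = -3.0227 × 23/146.5217 ≈ -0.474.
|E| ≈ 0.474 < 1, so demand is inelastic.

inelastic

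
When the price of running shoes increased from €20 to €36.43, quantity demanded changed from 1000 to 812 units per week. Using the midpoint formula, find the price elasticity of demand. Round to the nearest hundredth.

%Δq = (812 − 1000)/[(1000 + 812)/2] = -188/906 ≈ -0.2075.
%Δp = (36.43 − 20)/[(20 + 36.43)/2] = 16.43/28.215 ≈ 0.5823.
Arc elasticity E = %Δq/%Δp ≈ -0.2075/0.5823 ≈ -0.36.
|E| < 1: demand is inelastic over this range.

-0.36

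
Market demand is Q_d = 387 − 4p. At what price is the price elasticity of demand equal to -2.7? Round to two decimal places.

70.60

Set −bp/(a − bp) = −2.7 ⇒ bp = 2.7(a − bp) ⇒ bp(1+2.7) = 2.7·a.
p = 2.7·387/(4·3.7) ≈ 70.60.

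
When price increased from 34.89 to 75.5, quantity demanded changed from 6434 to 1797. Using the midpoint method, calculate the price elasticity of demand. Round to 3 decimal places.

%Δq = (1797 − 6434)/[(6434 + 1797)/2] = -4637/4115.5 ≈ -1.1267.
%ΔP = (75.5 − 34.89)/[(34.89 + 75.5)/2] = 40.61/55.195 ≈ 0.7358.
Arc elasticity E = %Δq/%ΔP ≈ -1.1267/0.7358 ≈ -1.531.
|E| > 1: demand is elastic over this range.

-1.531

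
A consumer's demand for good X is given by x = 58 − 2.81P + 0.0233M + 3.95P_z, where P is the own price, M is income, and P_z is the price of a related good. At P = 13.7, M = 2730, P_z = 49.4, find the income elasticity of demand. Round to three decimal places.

At the given point, x = 58 − 2.81(13.7) + 0.0233(2730) + 3.95(49.4) = 58 − 38.497 + 63.609 + 195.13 = 278.242.
∂x/∂M = +0.0233, so E_I = 0.0233·(2730/278.242) ≈ 0.229.
E_I ∈ (0,1): normal good (necessity).

0.229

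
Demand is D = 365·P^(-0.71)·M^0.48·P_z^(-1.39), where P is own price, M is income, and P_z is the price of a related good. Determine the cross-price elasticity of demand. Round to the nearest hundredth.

-1.39

For a Cobb–Douglas (constant-elasticity) form D = A·P_z^α·…, the elasticity with respect to P_z equals the exponent α at every point.
Here the exponent on P_z is -1.39, so the cross-price elasticity of demand is -1.39.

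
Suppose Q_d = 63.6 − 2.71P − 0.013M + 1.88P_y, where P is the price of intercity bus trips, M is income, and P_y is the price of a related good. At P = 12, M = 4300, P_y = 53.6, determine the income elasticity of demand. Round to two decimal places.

-0.74

At the given point, Q_d = 63.6 − 2.71(12) − 0.013(4300) + 1.88(53.6) = 63.6 − 32.52 − 55.9 + 100.768 = 75.948.
∂Q_d/∂M = −0.013, so E_I = -0.013·(4300/75.948) ≈ -0.74.
E_I < 0: inferior good.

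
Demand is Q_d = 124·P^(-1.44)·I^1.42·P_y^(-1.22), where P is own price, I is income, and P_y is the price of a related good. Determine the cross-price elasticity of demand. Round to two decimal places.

-1.22

For a Cobb–Douglas (constant-elasticity) form Q_d = A·P_y^α·…, the elasticity with respect to P_y equals the exponent α at every point.
Here the exponent on P_y is -1.22, so the cross-price elasticity of demand is -1.22.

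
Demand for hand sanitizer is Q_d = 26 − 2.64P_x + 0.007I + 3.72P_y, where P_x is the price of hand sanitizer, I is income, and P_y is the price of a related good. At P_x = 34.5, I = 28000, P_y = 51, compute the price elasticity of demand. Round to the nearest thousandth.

-0.284

Q_d = 26 − 2.64(34.5) + 0.007(28000) + 3.72(51) = 26 − 91.08 + 196 + 189.72 = 320.64.
∂Q_d/∂P_x = −2.64, so E_p = (−2.64)·(34.5/320.64) ≈ -0.284.
|E_p| < 1: demand is inelastic.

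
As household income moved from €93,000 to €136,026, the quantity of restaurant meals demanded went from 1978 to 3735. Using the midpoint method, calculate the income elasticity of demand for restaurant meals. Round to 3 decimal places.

1.637

%ΔQ = (3735 − 1978)/[(1978+3735)/2] = 1757/2856.5 ≈ 0.6151.
%ΔM = (136,026 − 93,000)/[(93,000+136,026)/2] = 43026/114513 ≈ 0.3757.
E_I = %ΔQ/%ΔM ≈ 1.637.
E_I > 1: normal good (luxury).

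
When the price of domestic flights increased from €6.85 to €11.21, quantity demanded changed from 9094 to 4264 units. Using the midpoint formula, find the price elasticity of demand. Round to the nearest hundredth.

-1.50

%Δq = (4264 − 9094)/[(9094 + 4264)/2] = -4830/6679 ≈ -0.7232.
%ΔP = (11.21 − 6.85)/[(6.85 + 11.21)/2] = 4.36/9.03 ≈ 0.4828.
Arc elasticity E = %Δq/%ΔP ≈ -0.7232/0.4828 ≈ -1.50.
|E| > 1: demand is elastic over this range.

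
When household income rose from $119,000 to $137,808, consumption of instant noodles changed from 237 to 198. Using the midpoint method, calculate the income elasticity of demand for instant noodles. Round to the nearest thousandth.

%ΔQ = (198 − 237)/[(237+198)/2] = -39/217.5 ≈ -0.1793.
%ΔY = (137,808 − 119,000)/[(119,000+137,808)/2] = 18808/128404 ≈ 0.1465.
E_I = %ΔQ/%ΔY ≈ -1.224.
E_I < 0: inferior good.

-1.224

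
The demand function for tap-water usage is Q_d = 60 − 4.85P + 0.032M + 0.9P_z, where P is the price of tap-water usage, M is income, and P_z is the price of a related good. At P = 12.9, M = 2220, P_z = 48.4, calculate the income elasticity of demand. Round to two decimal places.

0.63

Q_d = 60 − 4.85(12.9) + 0.032(2220) + 0.9(48.4) = 60 − 62.565 + 71.04 + 43.56 = 112.035.
∂Q_d/∂M = +0.032, so E_I = 0.032·(2220/112.035) ≈ 0.63.
E_I ∈ (0,1): normal good (necessity).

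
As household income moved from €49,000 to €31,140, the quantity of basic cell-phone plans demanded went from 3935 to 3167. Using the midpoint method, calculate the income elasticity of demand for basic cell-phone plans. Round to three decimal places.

%ΔQ = (3167 − 3935)/[(3935+3167)/2] = -768/3551 ≈ -0.2163.
%ΔM = (31,140 − 49,000)/[(49,000+31,140)/2] = -17860/40070 ≈ -0.4457.
E_I = %ΔQ/%ΔM ≈ 0.485.
E_I ∈ (0,1): normal good (necessity).

0.485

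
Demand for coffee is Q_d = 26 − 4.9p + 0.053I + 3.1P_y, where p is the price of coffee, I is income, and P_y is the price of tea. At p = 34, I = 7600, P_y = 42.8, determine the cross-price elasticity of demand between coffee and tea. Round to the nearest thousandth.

0.336

First evaluate Q_d: 26 − 4.9(34) + 0.053(7600) + 3.1(42.8) = 26 − 166.6 + 402.8 + 132.68 = 394.88.
∂Q_d/∂P_y = +3.1, so E_xy = 3.1·(42.8/394.88) ≈ 0.336.
E_xy > 0: the goods are substitutes.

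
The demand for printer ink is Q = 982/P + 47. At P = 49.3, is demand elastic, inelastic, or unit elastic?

inelastic

At P = 49.3, Q = 66.9189.
dQ/dP = −982/P² = −0.404.
Point elasticity E = (dQ/dP)·(P/Q) = -0.404 × 49.3/66.9189 ≈ -0.298.
|E| ≈ 0.298 < 1, so demand is inelastic.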